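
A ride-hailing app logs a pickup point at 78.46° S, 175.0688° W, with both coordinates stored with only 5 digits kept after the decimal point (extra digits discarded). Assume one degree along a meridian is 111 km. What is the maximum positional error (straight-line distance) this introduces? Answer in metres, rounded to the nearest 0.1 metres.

Truncating at 5 decimal places can drop up to a full unit in the last place, so each coordinate may be off by as much as 1e-05°.
N–S: 1e-05° × 111000 m/° = 1.11 m.
E–W at 78.46°: 1e-05° × 111000 × cos 78.46° = 1e-05 × 111000 × 0.2001 ≈ 0.222058 m.
Combining orthogonally: (1.11² + 0.222058²)^½ ≈ 1.13199 m.

1.1 metres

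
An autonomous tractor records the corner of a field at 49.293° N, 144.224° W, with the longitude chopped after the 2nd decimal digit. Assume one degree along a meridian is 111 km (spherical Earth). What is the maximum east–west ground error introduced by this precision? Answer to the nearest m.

Truncating at 2 decimal places can drop up to a full unit in the last place, so the longitude may be off by as much as 0.01°.
At latitude 49.293° a degree of longitude spans 111000 m × cos 49.293° = 111000 × 0.6522 ≈ 72393.2 m.
So at most 0.01° × 72393.2 ≈ 723.932 m east–west.

724 m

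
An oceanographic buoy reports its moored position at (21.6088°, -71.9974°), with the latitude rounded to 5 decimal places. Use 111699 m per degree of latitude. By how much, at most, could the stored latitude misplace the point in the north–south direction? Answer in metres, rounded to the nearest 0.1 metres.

Rounding to 5 decimal places leaves the latitude within ±5e-06° of the true value.
North–south distance: 5e-06° × 111699 m/° = 0.558495 m.

0.6 metres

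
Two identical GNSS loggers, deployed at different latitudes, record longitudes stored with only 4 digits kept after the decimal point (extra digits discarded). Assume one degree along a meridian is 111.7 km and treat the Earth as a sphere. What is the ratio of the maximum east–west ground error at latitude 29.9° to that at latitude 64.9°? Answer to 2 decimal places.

2.04

Truncating at 4 decimal places can drop up to a full unit in the last place, so the longitude may be off by as much as 0.0001°.
At 29.9°: 0.0001° × 111700 × cos 29.9° = 0.0001 × 111700 × 0.8669 ≈ 9.6832 m.
Error at 64.9° = 0.0001° × 111700 × cos 64.9° ≈ 11.17 × 0.4242 = 4.7383 m.
The ratio reduces to cos 29.9° / cos 64.9° = 0.8669/0.4242 ≈ 2.0436.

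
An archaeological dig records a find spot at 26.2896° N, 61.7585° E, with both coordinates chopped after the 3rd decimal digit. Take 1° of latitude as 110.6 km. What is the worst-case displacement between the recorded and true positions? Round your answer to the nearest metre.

149 metres

Truncating at 3 decimal places can drop up to a full unit in the last place, so each coordinate may be off by as much as 0.001°.
N–S: 0.001° × 110600 m/° = 110.6 m.
East–west component at 26.2896°: 0.001° × 110600 × cos 26.2896° ≈ 0.001 × 99160.3 ≈ 99.1603 m.
Worst case both components are at the extreme and orthogonal: √(110.6² + 99.1603²) ≈ 148.543 m.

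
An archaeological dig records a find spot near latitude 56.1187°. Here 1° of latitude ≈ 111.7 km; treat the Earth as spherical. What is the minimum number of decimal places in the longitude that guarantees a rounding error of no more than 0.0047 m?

At 56.1187° one degree of longitude covers 111700 × cos 56.1187° ≈ 111700 × 0.5575 ≈ 62269.9 m.
N decimal places → at most half a unit in the last place, 0.5 × 10⁻ᴺ° = 62269.9/2 × 10⁻ᴺ m.
Setting 31134.9 × 10⁻ᴺ ≤ 0.0047 gives 10ᴺ ≥ 6.624e+06, i.e. N ≥ 6.82.
At 6 places the error can reach 0.0311 m, but 7 places keeps it to 0.00311 m.

7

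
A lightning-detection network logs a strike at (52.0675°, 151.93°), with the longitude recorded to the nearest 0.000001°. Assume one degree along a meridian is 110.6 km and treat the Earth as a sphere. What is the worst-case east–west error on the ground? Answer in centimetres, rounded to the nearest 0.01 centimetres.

3.40 centimetres

Rounding to 6 decimal places leaves the longitude within ±5e-07° of the true value.
Parallels shrink by cos φ, so at 52.0675° a degree of longitude is 110600 × 0.6147 ≈ 67989.4 m.
Maximum E–W displacement: 5e-07 × 67989.4 = 0.0339947 m.
That is 0.0339947 m = 3.3995 cm.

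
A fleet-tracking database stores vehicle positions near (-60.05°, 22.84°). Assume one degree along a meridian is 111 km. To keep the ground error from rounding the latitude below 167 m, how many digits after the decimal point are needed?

3 decimal places

One degree of latitude covers 111000 m.
N decimal places → at most half a unit in the last place, 0.5 × 10⁻ᴺ° = 111000/2 × 10⁻ᴺ m.
Need 0.5 × 111000 × 10⁻ᴺ ≤ 167 → 10⁻ᴺ ≤ 3.009e-03, so N ≥ 2.52.
So 3 decimal places suffice (55.5 m); 2 would allow up to 555 m.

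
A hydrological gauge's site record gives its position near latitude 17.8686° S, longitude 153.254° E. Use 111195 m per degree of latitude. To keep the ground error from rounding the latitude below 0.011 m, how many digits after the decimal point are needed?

One degree of latitude covers 111195 m.
Rounding to N decimal places gives at most 0.5 × 10⁻ᴺ degrees of error, i.e. 0.5 × 10⁻ᴺ × 111195 m.
Setting 55597.5 × 10⁻ᴺ ≤ 0.011 gives 10ᴺ ≥ 5.054e+06, i.e. N ≥ 6.70.
N = 6 would give 0.0556 m (too coarse); N = 7 gives 0.00556 m ≤ 0.011 m.

7 decimal places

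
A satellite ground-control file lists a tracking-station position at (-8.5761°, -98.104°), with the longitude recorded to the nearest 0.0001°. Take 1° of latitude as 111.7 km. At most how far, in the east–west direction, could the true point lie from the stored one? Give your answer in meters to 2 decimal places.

5.52 meters

Rounding to 4 decimal places leaves the longitude within ±5e-05° of the true value.
At latitude 8.5761° a degree of longitude spans 111700 m × cos 8.5761° = 111700 × 0.9888 ≈ 110451 m.
East–west error: 5e-05° × 110451 m/° ≈ 5.52255 m.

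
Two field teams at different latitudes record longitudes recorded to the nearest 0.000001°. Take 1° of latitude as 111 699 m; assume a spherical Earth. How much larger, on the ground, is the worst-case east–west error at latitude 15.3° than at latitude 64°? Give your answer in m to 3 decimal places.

Rounding to 6 decimal places leaves the longitude within ±5e-07° of the true value.
At 15.3°: 5e-07° × 111699 × cos 15.3° = 5e-07 × 111699 × 0.9646 ≈ 0.05387 m.
Error at 64° = 5e-07° × 111699 × cos 64° ≈ 0.055849 × 0.4384 = 0.024483 m.
So the lower-latitude error exceeds the higher by 0.05387 − 0.024483 = 0.029387 m.

0.029 m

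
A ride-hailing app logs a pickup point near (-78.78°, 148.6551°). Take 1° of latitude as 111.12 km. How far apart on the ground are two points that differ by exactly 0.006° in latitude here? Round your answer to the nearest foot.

0.006° × 111120 m/° = 666.72 m.
Converting: 666.72 m × 3.2808 ft/m ≈ 2187.4 ft.

2187 feet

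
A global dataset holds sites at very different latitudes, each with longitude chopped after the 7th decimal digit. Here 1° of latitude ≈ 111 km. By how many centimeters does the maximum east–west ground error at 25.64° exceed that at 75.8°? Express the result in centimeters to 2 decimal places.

0.73 centimeters

Truncating at 7 decimal places can drop up to a full unit in the last place, so the longitude may be off by as much as 1e-07°.
At 25.64°: 1e-07° × 111000 × cos 25.64° = 1e-07 × 111000 × 0.9015 ≈ 0.010007 m.
Error at 75.8° = 1e-07° × 111000 × cos 75.8° ≈ 0.0111 × 0.2453 = 0.0027229 m.
So the lower-latitude error exceeds the higher by 0.010007 − 0.0027229 = 0.0072841 m.
That is 0.00728408 m = 0.72841 cm.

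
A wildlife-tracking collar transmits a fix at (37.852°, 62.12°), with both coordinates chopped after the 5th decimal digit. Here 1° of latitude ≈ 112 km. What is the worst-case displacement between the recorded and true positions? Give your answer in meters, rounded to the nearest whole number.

1 meters

Truncating at 5 decimal places can drop up to a full unit in the last place, so each coordinate may be off by as much as 1e-05°.
N–S: 1e-05° × 112000 m/° = 1.12 m.
E–W at 37.852°: 1e-05° × 112000 × cos 37.852° = 1e-05 × 112000 × 0.7896 ≈ 0.88435 m.
Worst case both components are at the extreme and orthogonal: √(1.12² + 0.88435²) ≈ 1.42705 m.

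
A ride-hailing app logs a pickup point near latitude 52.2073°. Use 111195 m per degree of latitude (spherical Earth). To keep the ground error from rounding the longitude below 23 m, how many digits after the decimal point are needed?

4 decimal places

At 52.2073° one degree of longitude covers 111195 × cos 52.2073° ≈ 111195 × 0.6128 ≈ 68141 m.
With N decimal places the half-ulp bound is 0.5·10⁻ᴺ°, or 0.5·10⁻ᴺ × 68141 m on the ground.
Need 0.5 × 68141 × 10⁻ᴺ ≤ 23 → 10⁻ᴺ ≤ 6.751e-04, so N ≥ 3.17.
At 3 places the error can reach 34.1 m, but 4 places keeps it to 3.41 m.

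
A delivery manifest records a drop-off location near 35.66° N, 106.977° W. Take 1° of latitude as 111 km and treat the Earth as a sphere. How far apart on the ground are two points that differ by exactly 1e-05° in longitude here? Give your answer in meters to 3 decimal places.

0.902 meters

At 35.66° a degree of longitude is 111000 × cos 35.66° ≈ 90186.5 m, so 1e-05° corresponds to 0.901865 m.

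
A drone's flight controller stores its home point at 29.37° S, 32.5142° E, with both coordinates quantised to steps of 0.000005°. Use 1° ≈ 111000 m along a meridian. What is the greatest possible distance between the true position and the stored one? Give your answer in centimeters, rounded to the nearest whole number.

37 centimeters

With a 0.000005° grid the true value lies within half a step, ±0.000005°/2 = ±2.5e-06°, of the stored one.
North–south component: 2.5e-06° × 111000 = 0.2775 m.
East–west component at 29.37°: 2.5e-06° × 111000 × cos 29.37° ≈ 2.5e-06 × 96733.3 ≈ 0.241833 m.
The two errors are perpendicular, so the maximum displacement is √(0.2775² + 0.241833²) ≈ 0.368089 m.
That is 0.368089 m = 36.809 cm.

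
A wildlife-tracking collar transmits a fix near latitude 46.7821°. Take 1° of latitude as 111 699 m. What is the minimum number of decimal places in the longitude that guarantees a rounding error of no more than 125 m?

3

At 46.7821° one degree of longitude covers 111699 × cos 46.7821° ≈ 111699 × 0.6848 ≈ 76488.7 m.
With N decimal places the half-ulp bound is 0.5·10⁻ᴺ°, or 0.5·10⁻ᴺ × 76488.7 m on the ground.
Setting 38244.3 × 10⁻ᴺ ≤ 125 gives 10ᴺ ≥ 306, i.e. N ≥ 2.49.
At 2 places the error can reach 382 m, but 3 places keeps it to 38.2 m.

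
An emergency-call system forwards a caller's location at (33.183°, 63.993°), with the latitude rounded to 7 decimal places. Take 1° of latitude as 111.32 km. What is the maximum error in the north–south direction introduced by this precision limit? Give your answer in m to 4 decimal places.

0.0056 m

Rounding to 7 decimal places leaves the latitude within ±5e-08° of the true value.
North–south distance: 5e-08° × 111320 m/° = 0.005566 m.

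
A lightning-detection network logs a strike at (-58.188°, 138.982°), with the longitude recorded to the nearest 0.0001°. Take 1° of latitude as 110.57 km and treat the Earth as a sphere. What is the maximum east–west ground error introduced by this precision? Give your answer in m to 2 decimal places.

2.91 m

Rounding to 4 decimal places leaves the longitude within ±5e-05° of the true value.
One degree of longitude at 58.188° is 110570 × cos 58.188° ≈ 110570 × 0.5271 = 58285.2 m.
East–west error: 5e-05° × 58285.2 m/° ≈ 2.91426 m.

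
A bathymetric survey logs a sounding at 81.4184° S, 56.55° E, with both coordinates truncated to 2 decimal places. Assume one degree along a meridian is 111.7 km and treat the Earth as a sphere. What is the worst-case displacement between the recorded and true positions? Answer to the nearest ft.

3705 ft

Truncating at 2 decimal places can drop up to a full unit in the last place, so each coordinate may be off by as much as 0.01°.
North–south component: 0.01° × 111700 = 1117 m.
E–W at 81.4184°: 0.01° × 111700 × cos 81.4184° = 0.01 × 111700 × 0.1492 ≈ 166.676 m.
Worst case both components are at the extreme and orthogonal: √(1117² + 166.676²) ≈ 1129.37 m.
In feet: 1129.37 m ÷ 0.3048 ≈ 3705.3 ft.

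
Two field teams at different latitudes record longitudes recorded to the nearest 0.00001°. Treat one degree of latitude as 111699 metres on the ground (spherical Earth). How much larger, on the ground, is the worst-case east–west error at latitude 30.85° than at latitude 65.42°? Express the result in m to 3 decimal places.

0.247 m

Rounding to 5 decimal places leaves the longitude within ±5e-06° of the true value.
Error at 30.85° = 5e-06° × 111699 × cos 30.85° ≈ 0.5585 × 0.8585 = 0.47948 m.
At 65.42°: 5e-06° × 111699 × cos 65.42° = 5e-06 × 111699 × 0.4160 ≈ 0.23231 m.
Difference: 0.47948 − 0.23231 = 0.24716 m.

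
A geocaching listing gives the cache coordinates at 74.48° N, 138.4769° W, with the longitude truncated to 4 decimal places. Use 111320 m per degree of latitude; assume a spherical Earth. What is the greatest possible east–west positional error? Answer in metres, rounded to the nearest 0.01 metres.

Truncating at 4 decimal places can drop up to a full unit in the last place, so the longitude may be off by as much as 0.0001°.
One degree of longitude at 74.48° is 111320 × cos 74.48° ≈ 111320 × 0.2676 = 29786.4 m.
East–west error: 0.0001° × 29786.4 m/° ≈ 2.97864 m.

2.98 metres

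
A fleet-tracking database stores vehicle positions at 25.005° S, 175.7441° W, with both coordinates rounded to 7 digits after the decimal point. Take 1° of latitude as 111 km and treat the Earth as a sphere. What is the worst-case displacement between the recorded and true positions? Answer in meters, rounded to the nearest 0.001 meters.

Rounding to 7 decimal places leaves each coordinate within ±5e-08° of the true value.
N–S: 5e-08° × 111000 m/° = 0.00555 m.
Longitude error → 5e-08 × 111000 × cos 25.005° = 5e-08 × 111000 × 0.9063 ≈ 0.0050298 m.
Worst case both components are at the extreme and orthogonal: √(0.00555² + 0.0050298²) ≈ 0.00749009 m.

0.007 meters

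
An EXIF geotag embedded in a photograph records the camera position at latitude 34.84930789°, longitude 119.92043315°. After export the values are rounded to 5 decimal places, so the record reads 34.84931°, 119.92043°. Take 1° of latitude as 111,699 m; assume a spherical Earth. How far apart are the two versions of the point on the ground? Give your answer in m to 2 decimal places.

0.37 m

Δlat = 34.84930789 − 34.84931 = -0.00000211°; Δlon = 119.92043315 − 119.92043 = +0.00000315°.
N–S: -0.00000211° × 111699 m/° = -0.235685 m.
East–west at this latitude: 0.00000315° × 111699 × cos 34.8493° ≈ 0.00000315 × 91666.6 = 0.28875 m.
Hypotenuse of the two orthogonal shifts: √(0.235685² + 0.28875²) = 0.372725 m.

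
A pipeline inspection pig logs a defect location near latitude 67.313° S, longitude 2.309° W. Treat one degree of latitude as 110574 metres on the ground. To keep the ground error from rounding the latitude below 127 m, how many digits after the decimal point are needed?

3

One degree of latitude covers 110574 m.
Rounding to N decimal places gives at most 0.5 × 10⁻ᴺ degrees of error, i.e. 0.5 × 10⁻ᴺ × 110574 m.
Need 0.5 × 110574 × 10⁻ᴺ ≤ 127 → 10⁻ᴺ ≤ 2.297e-03, so N ≥ 2.64.
At 2 places the error can reach 553 m, but 3 places keeps it to 55.3 m.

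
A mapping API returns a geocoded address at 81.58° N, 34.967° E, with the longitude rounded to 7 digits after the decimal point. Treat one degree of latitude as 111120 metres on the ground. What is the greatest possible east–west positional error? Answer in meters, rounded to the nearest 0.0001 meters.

0.0008 meters

Rounding to 7 decimal places leaves the longitude within ±5e-08° of the true value.
One degree of longitude at 81.58° is 111120 × cos 81.58° ≈ 111120 × 0.1464 = 16271.1 m.
Maximum E–W displacement: 5e-08 × 16271.1 = 0.000813556 m.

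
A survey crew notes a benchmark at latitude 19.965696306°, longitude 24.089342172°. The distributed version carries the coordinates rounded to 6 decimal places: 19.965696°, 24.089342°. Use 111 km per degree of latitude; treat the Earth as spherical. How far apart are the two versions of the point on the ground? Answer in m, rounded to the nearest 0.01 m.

Δlat = 19.965696306 − 19.965696 = +0.000000306°; Δlon = 24.089342172 − 24.089342 = +0.000000172°.
North–south shift: 0.000000306 × 111000 = 0.033966 m.
E–W at 19.9657°: 0.000000172° × 111000 × cos 19.9657° = 0.000000172 × 111000 × 0.9399 ≈ 0.0179445 m.
Distance: √(0.033966² + 0.0179445²) ≈ 0.0384148 m.

0.04 m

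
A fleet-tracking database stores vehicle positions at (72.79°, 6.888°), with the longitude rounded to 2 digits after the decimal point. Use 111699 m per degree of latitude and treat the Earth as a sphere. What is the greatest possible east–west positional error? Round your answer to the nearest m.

Rounding to 2 decimal places leaves the longitude within ±0.005° of the true value.
Parallels shrink by cos φ, so at 72.79° a degree of longitude is 111699 × 0.2959 ≈ 33048.9 m.
East–west error: 0.005° × 33048.9 m/° ≈ 165.245 m.

165 m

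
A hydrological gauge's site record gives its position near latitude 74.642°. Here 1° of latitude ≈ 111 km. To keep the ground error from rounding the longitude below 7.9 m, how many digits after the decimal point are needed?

At 74.642° one degree of longitude covers 111000 × cos 74.642° ≈ 111000 × 0.2648 ≈ 29398.3 m.
With N decimal places the half-ulp bound is 0.5·10⁻ᴺ°, or 0.5·10⁻ᴺ × 29398.3 m on the ground.
Setting 14699.1 × 10⁻ᴺ ≤ 7.9 gives 10ᴺ ≥ 1861, i.e. N ≥ 3.27.
So 4 decimal places suffice (1.47 m); 3 would allow up to 14.7 m.

4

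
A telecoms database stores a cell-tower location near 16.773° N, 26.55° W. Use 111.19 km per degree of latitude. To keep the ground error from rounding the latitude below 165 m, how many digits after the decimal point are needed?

3 decimal places

One degree of latitude covers 111190 m.
N decimal places → at most half a unit in the last place, 0.5 × 10⁻ᴺ° = 111190/2 × 10⁻ᴺ m.
Setting 55595 × 10⁻ᴺ ≤ 165 gives 10ᴺ ≥ 336.9, i.e. N ≥ 2.53.
At 2 places the error can reach 556 m, but 3 places keeps it to 55.6 m.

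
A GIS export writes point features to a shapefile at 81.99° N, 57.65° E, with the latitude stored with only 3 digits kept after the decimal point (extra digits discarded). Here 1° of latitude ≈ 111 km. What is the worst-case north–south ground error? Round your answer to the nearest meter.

111 meters

Truncating at 3 decimal places can drop up to a full unit in the last place, so the latitude may be off by as much as 0.001°.
So the N–S error is at most 0.001 × 111000 = 111 m.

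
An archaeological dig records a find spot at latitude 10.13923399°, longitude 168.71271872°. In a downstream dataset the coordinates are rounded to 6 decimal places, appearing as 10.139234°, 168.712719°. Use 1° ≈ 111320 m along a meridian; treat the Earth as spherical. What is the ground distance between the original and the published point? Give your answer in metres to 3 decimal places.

0.031 metres

The latitude changed by -0.00000001° and the longitude by -0.00000028°.
North–south shift: -0.00000001 × 111320 = -0.0011132 m.
East–west at this latitude: -0.00000028° × 111320 × cos 10.1392° ≈ -0.00000028 × 109582 = -0.0306828 m.
Hypotenuse of the two orthogonal shifts: √(0.0011132² + 0.0306828²) = 0.030703 m.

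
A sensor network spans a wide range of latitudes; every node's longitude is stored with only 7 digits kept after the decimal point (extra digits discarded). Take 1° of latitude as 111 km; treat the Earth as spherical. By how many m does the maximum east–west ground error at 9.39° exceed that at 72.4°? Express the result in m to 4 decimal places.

0.0076 m

Truncating at 7 decimal places can drop up to a full unit in the last place, so the longitude may be off by as much as 1e-07°.
At 9.39°: 1e-07° × 111000 × cos 9.39° = 1e-07 × 111000 × 0.9866 ≈ 0.010951 m.
Error at 72.4° = 1e-07° × 111000 × cos 72.4° ≈ 0.0111 × 0.3024 = 0.0033563 m.
So the lower-latitude error exceeds the higher by 0.010951 − 0.0033563 = 0.007595 m.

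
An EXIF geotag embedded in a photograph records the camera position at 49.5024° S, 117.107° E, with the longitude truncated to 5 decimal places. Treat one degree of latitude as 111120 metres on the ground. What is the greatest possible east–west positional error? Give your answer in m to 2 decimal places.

Truncating at 5 decimal places can drop up to a full unit in the last place, so the longitude may be off by as much as 1e-05°.
One degree of longitude at 49.5024° is 111120 × cos 49.5024° ≈ 111120 × 0.6494 = 72163.1 m.
So at most 1e-05° × 72163.1 ≈ 0.721631 m east–west.

0.72 m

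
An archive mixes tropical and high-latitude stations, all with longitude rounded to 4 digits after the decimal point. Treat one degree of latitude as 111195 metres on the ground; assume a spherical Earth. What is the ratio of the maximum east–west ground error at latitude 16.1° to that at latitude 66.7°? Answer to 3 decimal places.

Rounding to 4 decimal places leaves the longitude within ±5e-05° of the true value.
At 16.1°: 5e-05° × 111195 × cos 16.1° = 5e-05 × 111195 × 0.9608 ≈ 5.3417 m.
Error at 66.7° = 5e-05° × 111195 × cos 66.7° ≈ 5.5598 × 0.3955 = 2.1991 m.
The ratio reduces to cos 16.1° / cos 66.7° = 0.9608/0.3955 ≈ 2.4290.

2.429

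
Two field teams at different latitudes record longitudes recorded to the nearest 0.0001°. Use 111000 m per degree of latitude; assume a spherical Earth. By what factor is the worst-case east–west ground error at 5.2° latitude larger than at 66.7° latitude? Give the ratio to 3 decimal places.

2.518

Rounding to 4 decimal places leaves the longitude within ±5e-05° of the true value.
At 5.2°: 5e-05° × 111000 × cos 5.2° = 5e-05 × 111000 × 0.9959 ≈ 5.5272 m.
Error at 66.7° = 5e-05° × 111000 × cos 66.7° ≈ 5.55 × 0.3955 = 2.1953 m.
Ratio: 5.5272 / 2.1953 = cos 5.2° / cos 66.7° ≈ 2.5177.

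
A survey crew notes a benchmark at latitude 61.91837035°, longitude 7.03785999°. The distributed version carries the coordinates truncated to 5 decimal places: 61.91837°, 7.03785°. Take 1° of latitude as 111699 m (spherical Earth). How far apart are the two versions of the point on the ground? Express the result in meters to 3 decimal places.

0.527 meters

The latitude changed by +0.00000035° and the longitude by +0.00000999°.
North–south shift: 0.00000035 × 111699 = 0.0390946 m.
East–west at this latitude: 0.00000999° × 111699 × cos 61.9184° ≈ 0.00000999 × 52580 = 0.525274 m.
Distance: √(0.0390946² + 0.525274²) ≈ 0.526727 m.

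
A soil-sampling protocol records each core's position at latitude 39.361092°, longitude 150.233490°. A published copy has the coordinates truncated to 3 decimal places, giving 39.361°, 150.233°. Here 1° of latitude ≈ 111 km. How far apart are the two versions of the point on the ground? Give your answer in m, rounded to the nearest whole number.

43 m

The latitude changed by +0.000092° and the longitude by +0.000490°.
North–south shift: 0.000092 × 111000 = 10.212 m.
E–W at 39.361°: 0.000490° × 111000 × cos 39.361° = 0.000490 × 111000 × 0.7732 ≈ 42.0525 m.
Combined displacement = (10.212² + 42.0525²)^½ ≈ 43.2746 m.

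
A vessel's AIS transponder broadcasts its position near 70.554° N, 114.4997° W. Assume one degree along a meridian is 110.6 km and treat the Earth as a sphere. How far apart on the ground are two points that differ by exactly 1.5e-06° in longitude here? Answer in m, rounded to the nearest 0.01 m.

1.5e-06° of longitude at 70.554° is 1.5e-06 × 110600 × cos 70.554° ≈ 1.5e-06 × 36820.8 = 0.0552311 m.

0.06 m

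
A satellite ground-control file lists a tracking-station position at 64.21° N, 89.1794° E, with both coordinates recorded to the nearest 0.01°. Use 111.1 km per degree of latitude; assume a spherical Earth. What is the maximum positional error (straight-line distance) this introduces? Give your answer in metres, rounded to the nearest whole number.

Rounding to 2 decimal places leaves each coordinate within ±0.005° of the true value.
North–south component: 0.005° × 111100 = 555.5 m.
Longitude error → 0.005 × 111100 × cos 64.21° = 0.005 × 111100 × 0.4351 ≈ 241.684 m.
Worst case both components are at the extreme and orthogonal: √(555.5² + 241.684²) ≈ 605.798 m.

606 metres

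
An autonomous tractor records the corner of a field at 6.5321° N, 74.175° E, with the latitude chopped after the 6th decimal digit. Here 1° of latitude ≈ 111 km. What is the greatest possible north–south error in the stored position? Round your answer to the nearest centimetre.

Truncating at 6 decimal places can drop up to a full unit in the last place, so the latitude may be off by as much as 1e-06°.
Along the meridian that is 1e-06° × 111000 m/° = 0.111 m.
That is 0.111 m = 11.1 cm.

11 centimetres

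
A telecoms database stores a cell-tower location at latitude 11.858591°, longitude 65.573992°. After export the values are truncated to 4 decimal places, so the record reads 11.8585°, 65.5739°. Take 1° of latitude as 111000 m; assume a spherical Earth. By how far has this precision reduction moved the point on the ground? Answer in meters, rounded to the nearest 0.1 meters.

The latitude changed by +0.000091° and the longitude by +0.000092°.
N–S: 0.000091° × 111000 m/° = 10.101 m.
East–west at this latitude: 0.000092° × 111000 × cos 11.8585° ≈ 0.000092 × 108631 = 9.99406 m.
Distance: √(10.101² + 9.99406²) ≈ 14.2096 m.

14.2 meters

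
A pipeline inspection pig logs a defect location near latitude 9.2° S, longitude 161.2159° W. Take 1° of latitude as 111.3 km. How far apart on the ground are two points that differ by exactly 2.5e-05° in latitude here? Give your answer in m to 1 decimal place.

2.8 m

Along a meridian 2.5e-05° is 2.5e-05 × 111300 = 2.7825 m.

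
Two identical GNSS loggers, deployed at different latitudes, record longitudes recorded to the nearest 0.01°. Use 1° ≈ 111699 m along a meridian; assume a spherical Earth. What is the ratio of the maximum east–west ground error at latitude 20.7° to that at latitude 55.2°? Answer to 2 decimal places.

1.64

Rounding to 2 decimal places leaves the longitude within ±0.005° of the true value.
At 20.7°: 0.005° × 111699 × cos 20.7° = 0.005 × 111699 × 0.9354 ≈ 522.44 m.
At 55.2°: 0.005° × 111699 × cos 55.2° = 0.005 × 111699 × 0.5707 ≈ 318.74 m.
The ratio reduces to cos 20.7° / cos 55.2° = 0.9354/0.5707 ≈ 1.6391.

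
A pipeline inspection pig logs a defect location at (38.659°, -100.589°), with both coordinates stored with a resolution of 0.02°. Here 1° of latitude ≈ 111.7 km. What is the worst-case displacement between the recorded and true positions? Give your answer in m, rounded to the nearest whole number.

1417 m

With a 0.02° grid the true value lies within half a step, ±0.02°/2 = ±0.01°, of the stored one.
North–south component: 0.01° × 111700 = 1117 m.
Longitude error → 0.01 × 111700 × cos 38.659° = 0.01 × 111700 × 0.7809 ≈ 872.24 m.
Worst case both components are at the extreme and orthogonal: √(1117² + 872.24²) ≈ 1417.21 m.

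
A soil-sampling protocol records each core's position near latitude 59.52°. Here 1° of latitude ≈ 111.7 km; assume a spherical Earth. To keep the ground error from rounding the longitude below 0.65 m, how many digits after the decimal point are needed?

5 decimal places

At 59.52° one degree of longitude covers 111700 × cos 59.52° ≈ 111700 × 0.5072 ≈ 56658.4 m.
Rounding to N decimal places gives at most 0.5 × 10⁻ᴺ degrees of error, i.e. 0.5 × 10⁻ᴺ × 56658.4 m.
Setting 28329.2 × 10⁻ᴺ ≤ 0.65 gives 10ᴺ ≥ 4.358e+04, i.e. N ≥ 4.64.
N = 4 would give 2.83 m (too coarse); N = 5 gives 0.283 m ≤ 0.65 m.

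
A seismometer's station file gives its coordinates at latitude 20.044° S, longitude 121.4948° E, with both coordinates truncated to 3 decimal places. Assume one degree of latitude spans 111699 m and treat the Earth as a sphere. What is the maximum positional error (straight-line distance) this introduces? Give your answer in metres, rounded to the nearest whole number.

Truncating at 3 decimal places can drop up to a full unit in the last place, so each coordinate may be off by as much as 0.001°.
N–S: 0.001° × 111699 m/° = 111.699 m.
Longitude error → 0.001 × 111699 × cos 20.044° = 0.001 × 111699 × 0.9394 ≈ 104.933 m.
Worst case both components are at the extreme and orthogonal: √(111.699² + 104.933²) ≈ 153.257 m.

153 metres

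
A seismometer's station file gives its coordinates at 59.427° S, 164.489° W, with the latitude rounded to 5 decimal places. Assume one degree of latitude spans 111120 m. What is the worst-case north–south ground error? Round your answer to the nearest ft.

2 ft

Rounding to 5 decimal places leaves the latitude within ±5e-06° of the true value.
North–south distance: 5e-06° × 111120 m/° = 0.5556 m.
Converting: 0.5556 m × 3.2808 ft/m ≈ 1.8228 ft.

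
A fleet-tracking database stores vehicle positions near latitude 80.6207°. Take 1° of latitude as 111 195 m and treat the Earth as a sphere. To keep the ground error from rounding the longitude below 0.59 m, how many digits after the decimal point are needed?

At 80.6207° one degree of longitude covers 111195 × cos 80.6207° ≈ 111195 × 0.1630 ≈ 18121.4 m.
With N decimal places the half-ulp bound is 0.5·10⁻ᴺ°, or 0.5·10⁻ᴺ × 18121.4 m on the ground.
Need 0.5 × 18121.4 × 10⁻ᴺ ≤ 0.59 → 10⁻ᴺ ≤ 6.512e-05, so N ≥ 4.19.
So 5 decimal places suffice (0.0906 m); 4 would allow up to 0.906 m.

5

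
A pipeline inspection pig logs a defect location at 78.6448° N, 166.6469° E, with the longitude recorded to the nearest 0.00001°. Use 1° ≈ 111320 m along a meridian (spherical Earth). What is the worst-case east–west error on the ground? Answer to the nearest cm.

11 cm

Rounding to 5 decimal places leaves the longitude within ±5e-06° of the true value.
One degree of longitude at 78.6448° is 111320 × cos 78.6448° ≈ 111320 × 0.1969 = 21917.9 m.
So at most 5e-06° × 21917.9 ≈ 0.109589 m east–west.
That is 0.109589 m = 10.959 cm.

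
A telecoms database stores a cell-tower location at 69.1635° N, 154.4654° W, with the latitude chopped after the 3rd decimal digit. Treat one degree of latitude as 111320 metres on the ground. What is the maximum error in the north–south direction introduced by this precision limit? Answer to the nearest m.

Truncating at 3 decimal places can drop up to a full unit in the last place, so the latitude may be off by as much as 0.001°.
Along the meridian that is 0.001° × 111320 m/° = 111.32 m.

111 m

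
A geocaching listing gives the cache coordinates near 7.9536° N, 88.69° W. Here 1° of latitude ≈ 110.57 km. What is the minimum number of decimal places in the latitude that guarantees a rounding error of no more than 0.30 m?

One degree of latitude covers 110570 m.
N decimal places → at most half a unit in the last place, 0.5 × 10⁻ᴺ° = 110570/2 × 10⁻ᴺ m.
Setting 55285 × 10⁻ᴺ ≤ 0.30 gives 10ᴺ ≥ 1.843e+05, i.e. N ≥ 5.27.
N = 5 would give 0.553 m (too coarse); N = 6 gives 0.0553 m ≤ 0.30 m.

6 decimal places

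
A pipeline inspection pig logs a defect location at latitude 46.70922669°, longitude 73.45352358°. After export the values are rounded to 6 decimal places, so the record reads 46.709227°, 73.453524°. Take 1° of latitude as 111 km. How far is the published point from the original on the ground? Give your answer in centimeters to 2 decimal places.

Δlat = 46.70922669 − 46.709227 = -0.00000031°; Δlon = 73.45352358 − 73.453524 = -0.00000042°.
North–south shift: -0.00000031 × 111000 = -0.03441 m.
E–W at 46.7092°: -0.00000042° × 111000 × cos 46.7092° = -0.00000042 × 111000 × 0.6857 ≈ -0.0319674 m.
Hypotenuse of the two orthogonal shifts: √(0.03441² + 0.0319674²) = 0.0469677 m.
That is 0.0469677 m = 4.6968 cm.

4.70 centimeters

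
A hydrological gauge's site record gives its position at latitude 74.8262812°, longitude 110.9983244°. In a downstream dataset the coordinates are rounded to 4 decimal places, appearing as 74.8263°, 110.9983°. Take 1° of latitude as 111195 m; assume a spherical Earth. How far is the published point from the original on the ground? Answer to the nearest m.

Δlat = 74.8262812 − 74.8263 = -0.0000188°; Δlon = 110.9983244 − 110.9983 = +0.0000244°.
N–S: -0.0000188° × 111195 m/° = -2.09047 m.
East–west at this latitude: 0.0000244° × 111195 × cos 74.8263° ≈ 0.0000244 × 29104.9 = 0.710159 m.
Distance: √(2.09047² + 0.710159²) ≈ 2.2078 m.

2 m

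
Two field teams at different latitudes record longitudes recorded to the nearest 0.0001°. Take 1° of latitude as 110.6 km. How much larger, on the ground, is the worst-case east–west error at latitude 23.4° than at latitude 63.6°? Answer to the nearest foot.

Rounding to 4 decimal places leaves the longitude within ±5e-05° of the true value.
At 23.4°: 5e-05° × 110600 × cos 23.4° = 5e-05 × 110600 × 0.9178 ≈ 5.0752 m.
At 63.6°: 5e-05° × 110600 × cos 63.6° = 5e-05 × 110600 × 0.4446 ≈ 2.4588 m.
Difference: 5.0752 − 2.4588 = 2.6164 m.
Converting: 2.61635 m × 3.2808 ft/m ≈ 8.5838 ft.

9 feet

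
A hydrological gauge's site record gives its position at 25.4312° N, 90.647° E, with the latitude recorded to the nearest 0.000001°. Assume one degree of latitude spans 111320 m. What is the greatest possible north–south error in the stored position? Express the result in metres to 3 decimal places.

Rounding to 6 decimal places leaves the latitude within ±5e-07° of the true value.
Along the meridian that is 5e-07° × 111320 m/° = 0.05566 m.

0.056 metres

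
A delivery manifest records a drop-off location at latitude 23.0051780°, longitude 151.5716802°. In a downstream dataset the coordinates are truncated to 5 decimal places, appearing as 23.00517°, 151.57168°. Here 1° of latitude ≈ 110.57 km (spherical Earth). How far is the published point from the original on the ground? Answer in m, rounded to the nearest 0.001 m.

The latitude changed by +0.0000080° and the longitude by +0.0000002°.
North–south shift: 0.0000080 × 110570 = 0.88456 m.
East–west at this latitude: 0.0000002° × 110570 × cos 23.0052° ≈ 0.0000002 × 101776 = 0.0203553 m.
Hypotenuse of the two orthogonal shifts: √(0.88456² + 0.0203553²) = 0.884794 m.

0.885 m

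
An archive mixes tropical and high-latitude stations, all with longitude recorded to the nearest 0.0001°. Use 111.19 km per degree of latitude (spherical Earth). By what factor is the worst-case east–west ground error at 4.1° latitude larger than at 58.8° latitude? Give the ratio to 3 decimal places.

Rounding to 4 decimal places leaves the longitude within ±5e-05° of the true value.
Error at 4.1° = 5e-05° × 111190 × cos 4.1° ≈ 5.5595 × 0.9974 = 5.5453 m.
At 58.8°: 5e-05° × 111190 × cos 58.8° = 5e-05 × 111190 × 0.5180 ≈ 2.88 m.
The ratio reduces to cos 4.1° / cos 58.8° = 0.9974/0.5180 ≈ 1.9255.

1.925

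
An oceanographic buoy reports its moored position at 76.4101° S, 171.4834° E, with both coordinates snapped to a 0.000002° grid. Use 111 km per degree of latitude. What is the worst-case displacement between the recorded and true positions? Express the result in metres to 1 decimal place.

0.1 metres

With a 0.000002° grid the true value lies within half a step, ±0.000002°/2 = ±1e-06°, of the stored one.
Latitude error → 1e-06 × 111000 = 0.111 m along the meridian.
Longitude error → 1e-06 × 111000 × cos 76.4101° = 1e-06 × 111000 × 0.2350 ≈ 0.0260818 m.
Combining orthogonally: (0.111² + 0.0260818²)^½ ≈ 0.114023 m.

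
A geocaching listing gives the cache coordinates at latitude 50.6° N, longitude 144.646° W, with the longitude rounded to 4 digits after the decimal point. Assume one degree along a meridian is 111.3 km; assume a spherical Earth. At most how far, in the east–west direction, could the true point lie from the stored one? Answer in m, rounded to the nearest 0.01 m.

3.53 m

Rounding to 4 decimal places leaves the longitude within ±5e-05° of the true value.
At latitude 50.6° a degree of longitude spans 111300 m × cos 50.6° = 111300 × 0.6347 ≈ 70645.5 m.
Maximum E–W displacement: 5e-05 × 70645.5 = 3.53228 m.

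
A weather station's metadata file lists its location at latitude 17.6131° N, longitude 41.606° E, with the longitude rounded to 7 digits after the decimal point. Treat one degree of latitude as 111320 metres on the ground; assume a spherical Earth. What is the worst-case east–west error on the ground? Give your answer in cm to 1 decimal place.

0.5 cm

Rounding to 7 decimal places leaves the longitude within ±5e-08° of the true value.
One degree of longitude at 17.6131° is 111320 × cos 17.6131° ≈ 111320 × 0.9531 = 106101 m.
Maximum E–W displacement: 5e-08 × 106101 = 0.00530507 m.
That is 0.00530507 m = 0.53051 cm.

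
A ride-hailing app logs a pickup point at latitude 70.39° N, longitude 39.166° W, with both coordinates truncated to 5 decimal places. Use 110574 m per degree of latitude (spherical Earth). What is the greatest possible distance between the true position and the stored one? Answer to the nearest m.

Truncating at 5 decimal places can drop up to a full unit in the last place, so each coordinate may be off by as much as 1e-05°.
Latitude error → 1e-05 × 110574 = 1.10574 m along the meridian.
Longitude error → 1e-05 × 110574 × cos 70.39° = 1e-05 × 110574 × 0.3356 ≈ 0.371104 m.
Worst case both components are at the extreme and orthogonal: √(1.10574² + 0.371104²) ≈ 1.16635 m.

1 m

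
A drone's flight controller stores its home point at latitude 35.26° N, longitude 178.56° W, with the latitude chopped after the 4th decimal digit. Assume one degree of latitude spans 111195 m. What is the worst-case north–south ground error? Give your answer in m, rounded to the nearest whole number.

11 m

Truncating at 4 decimal places can drop up to a full unit in the last place, so the latitude may be off by as much as 0.0001°.
So the N–S error is at most 0.0001 × 111195 = 11.1195 m.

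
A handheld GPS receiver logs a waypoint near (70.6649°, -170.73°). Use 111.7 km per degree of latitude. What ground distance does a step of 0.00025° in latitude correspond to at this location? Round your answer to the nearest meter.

28 meters

Along a meridian 0.00025° is 0.00025 × 111700 = 27.925 m.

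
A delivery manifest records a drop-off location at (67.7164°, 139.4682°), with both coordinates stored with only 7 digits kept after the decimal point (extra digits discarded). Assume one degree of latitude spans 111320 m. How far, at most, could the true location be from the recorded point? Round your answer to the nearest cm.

1 cm

Truncating at 7 decimal places can drop up to a full unit in the last place, so each coordinate may be off by as much as 1e-07°.
N–S: 1e-07° × 111320 m/° = 0.011132 m.
Longitude error → 1e-07 × 111320 × cos 67.7164° = 1e-07 × 111320 × 0.3792 ≈ 0.00422116 m.
Combining orthogonally: (0.011132² + 0.00422116²)^½ ≈ 0.0119054 m.
That is 0.0119054 m = 1.1905 cm.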